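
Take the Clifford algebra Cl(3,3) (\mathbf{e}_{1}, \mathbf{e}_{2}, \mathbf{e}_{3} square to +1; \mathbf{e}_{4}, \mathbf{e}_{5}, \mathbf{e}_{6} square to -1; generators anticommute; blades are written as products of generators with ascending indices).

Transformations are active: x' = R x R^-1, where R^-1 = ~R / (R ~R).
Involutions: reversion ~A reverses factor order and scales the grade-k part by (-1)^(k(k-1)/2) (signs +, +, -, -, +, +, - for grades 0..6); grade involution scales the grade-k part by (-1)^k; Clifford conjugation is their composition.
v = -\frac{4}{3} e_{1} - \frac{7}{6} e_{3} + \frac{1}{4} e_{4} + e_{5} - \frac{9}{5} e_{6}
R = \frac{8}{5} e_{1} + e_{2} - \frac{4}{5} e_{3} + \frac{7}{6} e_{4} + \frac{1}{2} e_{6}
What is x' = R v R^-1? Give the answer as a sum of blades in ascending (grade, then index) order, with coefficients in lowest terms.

~R = \frac{8}{5} e_{1} + e_{2} - \frac{4}{5} e_{3} + \frac{7}{6} e_{4} + \frac{1}{2} e_{6}, and R ~R = \frac{233}{90}, so R^-1 = ~R / (\frac{233}{90}).
R v = -\frac{71}{120} + \frac{4}{3} e_{1} e_{2} - \frac{44}{15} e_{1} e_{3} + \frac{88}{45} e_{1} e_{4} + \frac{8}{5} e_{1} e_{5} - \frac{166}{75} e_{1} e_{6} - \frac{7}{6} e_{2} e_{3} + \frac{1}{4} e_{2} e_{4} + e_{2} e_{5} - \frac{9}{5} e_{2} e_{6} + \frac{209}{180} e_{3} e_{4} - \frac{4}{5} e_{3} e_{5} + \frac{607}{300} e_{3} e_{6} + \frac{7}{6} e_{4} e_{5} - \frac{89}{40} e_{4} e_{6} - \frac{1}{2} e_{5} e_{6}
Answer: \frac{2104}{3495} e_{1} - \frac{213}{466} e_{2} + \frac{10711}{6990} e_{3} - \frac{365}{466} e_{4} - e_{5} + \frac{7323}{4660} e_{6}


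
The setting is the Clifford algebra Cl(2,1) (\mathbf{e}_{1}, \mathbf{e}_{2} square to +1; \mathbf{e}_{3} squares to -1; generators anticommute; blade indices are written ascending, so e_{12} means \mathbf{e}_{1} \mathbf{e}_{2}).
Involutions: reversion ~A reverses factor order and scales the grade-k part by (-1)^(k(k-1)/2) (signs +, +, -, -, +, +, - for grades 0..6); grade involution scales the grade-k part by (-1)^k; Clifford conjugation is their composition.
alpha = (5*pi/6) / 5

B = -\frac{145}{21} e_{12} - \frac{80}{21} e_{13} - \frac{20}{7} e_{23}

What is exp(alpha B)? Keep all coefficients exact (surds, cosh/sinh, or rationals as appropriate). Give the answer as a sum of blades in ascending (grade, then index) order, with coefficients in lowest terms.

B^2 term by term: the squares give (-\frac{145}{21})^2*(e_{12})^2 + (-\frac{80}{21})^2*(e_{13})^2 + (-\frac{20}{7})^2*(e_{23})^2 = \frac{21025}{441}*(-1) + \frac{6400}{441}*(+1) + \frac{400}{49}*(+1) = -25 (each basis 2-blade squares to minus the product of its generators' squares); cross terms between blades sharing an index anticommute and cancel. So B^2 = -25.
B^2 = -25 — circular case — the even/odd split gives cos and sin: l = 5, alpha*l = \frac{5 \pi}{6}, so exp(alpha B) = cos(\frac{5 \pi}{6}) + (sin(\frac{5 \pi}{6})/5)*B = - \frac{\sqrt{3}}{2} + (\frac{1}{10})*B.
Answer: - \frac{\sqrt{3}}{2} - \frac{29}{42} e_{12} - \frac{8}{21} e_{13} - \frac{2}{7} e_{23}


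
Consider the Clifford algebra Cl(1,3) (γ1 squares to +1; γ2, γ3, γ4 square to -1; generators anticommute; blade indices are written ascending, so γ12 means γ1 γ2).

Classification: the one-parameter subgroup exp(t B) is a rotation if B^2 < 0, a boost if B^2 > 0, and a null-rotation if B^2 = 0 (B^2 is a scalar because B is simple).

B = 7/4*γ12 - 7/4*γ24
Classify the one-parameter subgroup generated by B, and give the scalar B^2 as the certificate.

B^2 term by term: the squares give (7/4)^2*(γ12)^2 + (-7/4)^2*(γ24)^2 = 49/16*(+1) + 49/16*(-1) = 0 (each basis 2-blade squares to minus the product of its generators' squares); cross terms between blades sharing an index anticommute and cancel. So B^2 = 0.
Answer: null-rotation, certificate B^2 = 0. The invariant at work: B^2 = 0 is unchanged by conjugation, hence its sign classifies the subgroup whatever basis B is written in.


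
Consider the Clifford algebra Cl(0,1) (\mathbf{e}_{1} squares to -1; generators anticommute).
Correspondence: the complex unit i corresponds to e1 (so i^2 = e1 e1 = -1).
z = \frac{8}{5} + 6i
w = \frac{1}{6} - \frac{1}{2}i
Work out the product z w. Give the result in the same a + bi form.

In blades: z = \frac{8}{5} + 6 e_{1}, w = \frac{1}{6} - \frac{1}{2} e_{1}.
Distribute z over w term by term (generator squares from the signature, products reordered to ascending indices): (\frac{8}{5})*w = \frac{4}{15} - \frac{4}{5} e_{1}; (6 e_{1})*w = 3 + e_{1}.
Sum: \frac{49}{15} + \frac{1}{5} e_{1}; translating back through the correspondence:
Answer: \frac{49}{15} + \frac{1}{5}i


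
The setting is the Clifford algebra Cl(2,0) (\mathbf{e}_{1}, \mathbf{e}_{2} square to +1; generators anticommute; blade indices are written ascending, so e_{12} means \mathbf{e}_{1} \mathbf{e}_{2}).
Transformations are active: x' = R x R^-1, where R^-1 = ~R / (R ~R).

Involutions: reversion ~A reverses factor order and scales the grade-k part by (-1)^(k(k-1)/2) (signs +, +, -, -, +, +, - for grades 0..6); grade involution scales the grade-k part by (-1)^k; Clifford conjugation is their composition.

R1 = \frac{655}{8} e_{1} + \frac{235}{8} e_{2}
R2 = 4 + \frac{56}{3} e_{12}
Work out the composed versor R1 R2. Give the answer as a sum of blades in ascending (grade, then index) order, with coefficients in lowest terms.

Distribute over the terms of R1 (each basis-blade product reordered to ascending indices, repeated generators contracted through their squares):
(\frac{655}{8} e_{1}) R2 = \frac{655}{2} e_{1} + \frac{4585}{3} e_{2}
(\frac{235}{8} e_{2}) R2 = -\frac{1645}{3} e_{1} + \frac{235}{2} e_{2}
Summing the partial products and collecting blades:
Answer: -\frac{1325}{6} e_{1} + \frac{9875}{6} e_{2}


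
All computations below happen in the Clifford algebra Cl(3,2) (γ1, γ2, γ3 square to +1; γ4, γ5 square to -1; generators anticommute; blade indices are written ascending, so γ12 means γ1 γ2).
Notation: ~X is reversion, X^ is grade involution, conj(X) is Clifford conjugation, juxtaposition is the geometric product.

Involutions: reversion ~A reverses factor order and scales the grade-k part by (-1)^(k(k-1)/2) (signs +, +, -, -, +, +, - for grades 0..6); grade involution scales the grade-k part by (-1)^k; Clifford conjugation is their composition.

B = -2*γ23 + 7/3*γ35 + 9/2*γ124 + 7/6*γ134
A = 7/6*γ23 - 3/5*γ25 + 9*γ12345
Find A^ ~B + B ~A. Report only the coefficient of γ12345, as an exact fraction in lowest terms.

first term: -7/3 + 7/5*γ23 + 70/9*γ25 - 417/10*γ35 - 805/36*γ124 + 21/4*γ134 + 207/10*γ145 + 7/10*γ12345
second term: -7/3 - 7/5*γ23 + 119/9*γ25 - 393/10*γ35 - 707/36*γ124 - 21/4*γ134 + 153/10*γ145 + 7/10*γ12345
Answer: 7/5


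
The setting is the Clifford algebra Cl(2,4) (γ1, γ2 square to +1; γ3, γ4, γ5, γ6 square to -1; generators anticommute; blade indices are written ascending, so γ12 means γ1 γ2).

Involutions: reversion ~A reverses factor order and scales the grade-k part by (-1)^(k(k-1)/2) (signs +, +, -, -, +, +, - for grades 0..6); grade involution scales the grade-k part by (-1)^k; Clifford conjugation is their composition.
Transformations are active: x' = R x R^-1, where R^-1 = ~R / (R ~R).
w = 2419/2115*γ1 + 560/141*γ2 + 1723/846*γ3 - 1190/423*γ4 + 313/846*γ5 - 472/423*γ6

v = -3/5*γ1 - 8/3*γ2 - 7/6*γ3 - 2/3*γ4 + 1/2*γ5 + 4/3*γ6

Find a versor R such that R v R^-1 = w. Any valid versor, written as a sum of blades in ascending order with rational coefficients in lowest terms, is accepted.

R = v + w = 230/423*γ1 + 184/141*γ2 + 368/423*γ3 - 1472/423*γ4 + 368/423*γ5 + 92/423*γ6 works: the equal norms (1637/450) guarantee its sandwich swaps v into w.
Answer: 230/423*γ1 + 184/141*γ2 + 368/423*γ3 - 1472/423*γ4 + 368/423*γ5 + 92/423*γ6


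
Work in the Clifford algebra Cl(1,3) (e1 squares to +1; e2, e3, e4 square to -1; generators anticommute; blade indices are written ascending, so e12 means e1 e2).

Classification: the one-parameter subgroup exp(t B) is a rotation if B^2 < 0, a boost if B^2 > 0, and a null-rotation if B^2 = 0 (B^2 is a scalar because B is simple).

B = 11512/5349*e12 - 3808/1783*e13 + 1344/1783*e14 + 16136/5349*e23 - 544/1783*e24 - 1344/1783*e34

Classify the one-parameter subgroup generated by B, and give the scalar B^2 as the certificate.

B^2 term by term: the squares give (11512/5349)^2*(e12)^2 + (-3808/1783)^2*(e13)^2 + (1344/1783)^2*(e14)^2 + (16136/5349)^2*(e23)^2 + (-544/1783)^2*(e24)^2 + (-1344/1783)^2*(e34)^2 = 132526144/28611801*(+1) + 14500864/3179089*(+1) + 1806336/3179089*(+1) + 260370496/28611801*(-1) + 295936/3179089*(-1) + 1806336/3179089*(-1) = 0 (each basis 2-blade squares to minus the product of its generators' squares); cross terms between blades sharing an index anticommute and cancel; the commuting (index-disjoint) pairs give grade-4 terms 2*c*c'*(blade product), which cancel blade by blade — e1234: -10314752/3179089 - 4143104/3179089 + 14457856/3179089 = 0 — confirming B is simple. So B^2 = 0.
Answer: null-rotation, certificate B^2 = 0. Because 0 is invariant under every versor sandwich, the classification follows from its sign alone.


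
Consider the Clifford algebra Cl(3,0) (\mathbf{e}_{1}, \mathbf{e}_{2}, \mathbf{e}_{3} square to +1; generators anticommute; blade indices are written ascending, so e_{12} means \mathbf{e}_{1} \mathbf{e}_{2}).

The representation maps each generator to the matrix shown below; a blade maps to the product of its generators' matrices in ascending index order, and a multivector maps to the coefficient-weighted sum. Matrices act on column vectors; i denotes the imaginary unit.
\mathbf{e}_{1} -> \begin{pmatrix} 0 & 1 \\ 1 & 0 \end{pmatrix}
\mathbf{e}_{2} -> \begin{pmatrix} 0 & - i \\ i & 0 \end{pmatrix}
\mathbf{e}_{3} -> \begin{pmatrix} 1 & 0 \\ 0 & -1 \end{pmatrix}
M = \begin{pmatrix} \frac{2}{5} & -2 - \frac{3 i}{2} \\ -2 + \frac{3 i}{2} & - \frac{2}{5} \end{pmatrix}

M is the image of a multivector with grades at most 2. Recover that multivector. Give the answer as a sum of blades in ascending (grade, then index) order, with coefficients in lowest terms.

Method: 1, rho(e_{1}), rho(e_{2}), rho(e_{3}) form a trace-orthogonal basis of the 2x2 complex matrices (tr(X Y) = 2 if X = Y, else 0), so M = m0*1 + m1*rho(e_{1}) + m2*rho(e_{2}) + m3*rho(e_{3}) with m0 = tr(M)/2 = 0, m1 = tr(M rho(e_{1}))/2 = -2, m2 = tr(M rho(e_{2}))/2 = \frac{3}{2}, m3 = tr(M rho(e_{3}))/2 = \frac{2}{5}.
Multiplying table entries, the bivector images are rho(e_{12}) = i*rho(e_{3}), rho(e_{13}) = -i*rho(e_{2}), rho(e_{23}) = i*rho(e_{1}); with real blade coefficients the real parts of m0..m3 are the coefficients of 1, e_{1}, e_{2}, e_{3} and the imaginary parts give the bivectors (e_{23}: Im m1, e_{13}: -Im m2, e_{12}: Im m3).
Answer: -2 e_{1} + \frac{3}{2} e_{2} + \frac{2}{5} e_{3}


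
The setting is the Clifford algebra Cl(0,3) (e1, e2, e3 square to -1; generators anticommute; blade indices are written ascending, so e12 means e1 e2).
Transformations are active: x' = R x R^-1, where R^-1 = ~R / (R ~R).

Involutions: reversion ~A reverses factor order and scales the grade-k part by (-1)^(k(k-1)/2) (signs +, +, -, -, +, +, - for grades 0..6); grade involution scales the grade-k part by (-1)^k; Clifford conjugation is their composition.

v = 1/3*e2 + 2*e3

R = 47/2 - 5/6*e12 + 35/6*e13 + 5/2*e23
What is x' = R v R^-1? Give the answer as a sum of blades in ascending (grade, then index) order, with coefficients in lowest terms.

~R = 47/2 + 5/6*e12 - 35/6*e13 - 5/2*e23, and R ~R = 5339/9, so R^-1 = ~R / (5339/9).
R v = -205/18*e1 + 17/6*e2 + 287/6*e3 - 65/18*e123
Answer: -4980/5339*e1 - 202/5339*e2 + 28829/16017*e3


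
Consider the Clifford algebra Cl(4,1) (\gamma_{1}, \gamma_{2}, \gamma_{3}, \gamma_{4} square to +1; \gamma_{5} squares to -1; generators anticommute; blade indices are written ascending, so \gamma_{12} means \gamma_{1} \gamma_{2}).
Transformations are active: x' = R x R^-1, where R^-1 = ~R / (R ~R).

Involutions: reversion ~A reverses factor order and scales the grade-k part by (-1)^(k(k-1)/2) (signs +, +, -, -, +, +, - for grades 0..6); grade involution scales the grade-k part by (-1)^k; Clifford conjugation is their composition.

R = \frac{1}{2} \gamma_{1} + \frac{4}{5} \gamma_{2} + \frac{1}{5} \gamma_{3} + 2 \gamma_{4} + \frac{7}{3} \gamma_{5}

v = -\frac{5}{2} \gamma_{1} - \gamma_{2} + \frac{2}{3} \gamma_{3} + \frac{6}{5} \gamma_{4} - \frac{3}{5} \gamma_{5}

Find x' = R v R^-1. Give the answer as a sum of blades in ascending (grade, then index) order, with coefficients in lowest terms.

~R = \frac{1}{2} \gamma_{1} + \frac{4}{5} \gamma_{2} + \frac{1}{5} \gamma_{3} + 2 \gamma_{4} + \frac{7}{3} \gamma_{5}, and R ~R = -\frac{463}{900}, so R^-1 = ~R / (-\frac{463}{900}).
R v = \frac{113}{60} + \frac{3}{2} \gamma_{12} + \frac{5}{6} \gamma_{13} + \frac{28}{5} \gamma_{14} + \frac{83}{15} \gamma_{15} + \frac{11}{15} \gamma_{23} + \frac{74}{25} \gamma_{24} + \frac{139}{75} \gamma_{25} - \frac{82}{75} \gamma_{34} - \frac{377}{225} \gamma_{35} - 4 \gamma_{45}
Answer: -\frac{1075}{926} \gamma_{1} - \frac{2249}{463} \gamma_{2} - \frac{2960}{1389} \gamma_{3} - \frac{36678}{2315} \gamma_{4} - \frac{38161}{2315} \gamma_{5}


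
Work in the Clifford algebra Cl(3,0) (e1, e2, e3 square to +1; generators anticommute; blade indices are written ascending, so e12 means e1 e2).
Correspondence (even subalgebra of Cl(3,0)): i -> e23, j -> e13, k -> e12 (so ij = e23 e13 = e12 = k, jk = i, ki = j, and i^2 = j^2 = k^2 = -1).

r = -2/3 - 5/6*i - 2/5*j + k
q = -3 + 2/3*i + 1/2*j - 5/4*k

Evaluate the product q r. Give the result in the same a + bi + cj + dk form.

In blades: q = -3 - 5/4*e12 + 1/2*e13 + 2/3*e23, r = -2/3 + e12 - 2/5*e13 - 5/6*e23.
Distribute q over r term by term (generator squares from the signature, products reordered to ascending indices): (-3)*r = 2 - 3*e12 + 6/5*e13 + 5/2*e23; (-5/4*e12)*r = 5/4 + 5/6*e12 + 25/24*e13 - 1/2*e23; (1/2*e13)*r = 1/5 + 5/12*e12 - 1/3*e13 + 1/2*e23; (2/3*e23)*r = 5/9 - 4/15*e12 - 2/3*e13 - 4/9*e23.
Sum: 721/180 - 121/60*e12 + 149/120*e13 + 37/18*e23; translating back through the correspondence:
Answer: 721/180 + 37/18*i + 149/120*j - 121/60*k


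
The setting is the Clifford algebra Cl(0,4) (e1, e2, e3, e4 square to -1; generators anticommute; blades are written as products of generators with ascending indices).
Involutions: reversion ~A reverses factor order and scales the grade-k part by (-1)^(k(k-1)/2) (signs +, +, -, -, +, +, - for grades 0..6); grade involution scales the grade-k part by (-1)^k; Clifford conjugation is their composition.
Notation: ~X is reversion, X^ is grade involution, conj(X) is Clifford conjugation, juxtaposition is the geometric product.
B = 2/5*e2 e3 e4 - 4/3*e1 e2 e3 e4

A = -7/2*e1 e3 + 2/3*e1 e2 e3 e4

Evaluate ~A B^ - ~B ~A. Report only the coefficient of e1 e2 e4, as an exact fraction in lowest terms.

first term: -8/9 - 4/15*e1 - 14/3*e2 e4 - 7/5*e1 e2 e4
second term: -8/9 + 4/15*e1 - 14/3*e2 e4 + 7/5*e1 e2 e4
Answer: -14/5


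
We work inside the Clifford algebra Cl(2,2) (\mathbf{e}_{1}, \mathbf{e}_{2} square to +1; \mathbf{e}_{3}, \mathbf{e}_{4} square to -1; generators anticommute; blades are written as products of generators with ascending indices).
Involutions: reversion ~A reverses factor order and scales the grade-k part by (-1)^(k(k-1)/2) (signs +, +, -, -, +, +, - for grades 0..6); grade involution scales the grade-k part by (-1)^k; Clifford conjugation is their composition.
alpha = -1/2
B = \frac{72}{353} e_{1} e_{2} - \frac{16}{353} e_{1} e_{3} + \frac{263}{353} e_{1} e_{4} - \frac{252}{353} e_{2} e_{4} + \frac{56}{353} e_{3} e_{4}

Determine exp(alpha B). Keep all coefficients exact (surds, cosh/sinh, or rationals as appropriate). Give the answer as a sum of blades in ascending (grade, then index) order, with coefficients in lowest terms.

B^2 term by term: the squares give (\frac{72}{353})^2*(e_{1} e_{2})^2 + (-\frac{16}{353})^2*(e_{1} e_{3})^2 + (\frac{263}{353})^2*(e_{1} e_{4})^2 + (-\frac{252}{353})^2*(e_{2} e_{4})^2 + (\frac{56}{353})^2*(e_{3} e_{4})^2 = \frac{5184}{124609}*(-1) + \frac{256}{124609}*(+1) + \frac{69169}{124609}*(+1) + \frac{63504}{124609}*(+1) + \frac{3136}{124609}*(-1) = 1 (each basis 2-blade squares to minus the product of its generators' squares); cross terms between blades sharing an index anticommute and cancel; the commuting (index-disjoint) pairs give grade-4 terms 2*c*c'*(blade product), which cancel blade by blade — e_{1} e_{2} e_{3} e_{4}: \frac{8064}{124609} - \frac{8064}{124609} = 0 — confirming B is simple. So B^2 = 1.
B^2 = 1 — since the square is positive, the closed form is hyperbolic: l = 1, alpha*l = - \frac{1}{2}, so exp(alpha B) = cosh(- \frac{1}{2}) + (sinh(- \frac{1}{2})/1)*B = \cosh{\left(\frac{1}{2} \right)} + (- \sinh{\left(\frac{1}{2} \right)})*B.
Answer: \cosh{\left(\frac{1}{2} \right)} - \frac{72 \sinh{\left(\frac{1}{2} \right)}}{353} e_{1} e_{2} + \frac{16 \sinh{\left(\frac{1}{2} \right)}}{353} e_{1} e_{3} - \frac{263 \sinh{\left(\frac{1}{2} \right)}}{353} e_{1} e_{4} + \frac{252 \sinh{\left(\frac{1}{2} \right)}}{353} e_{2} e_{4} - \frac{56 \sinh{\left(\frac{1}{2} \right)}}{353} e_{3} e_{4}


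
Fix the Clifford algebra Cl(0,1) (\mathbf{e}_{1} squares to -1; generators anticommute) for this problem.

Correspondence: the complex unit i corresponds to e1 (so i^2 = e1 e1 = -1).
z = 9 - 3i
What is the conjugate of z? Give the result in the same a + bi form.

In blades: z = 9 - 3 e_{1}.
Conjugation here is Clifford conjugation: the scalar is fixed and the grade-1 and grade-2 blades all flip sign, giving 9 + 3 e_{1}; translating back:
Answer: 9 + 3i


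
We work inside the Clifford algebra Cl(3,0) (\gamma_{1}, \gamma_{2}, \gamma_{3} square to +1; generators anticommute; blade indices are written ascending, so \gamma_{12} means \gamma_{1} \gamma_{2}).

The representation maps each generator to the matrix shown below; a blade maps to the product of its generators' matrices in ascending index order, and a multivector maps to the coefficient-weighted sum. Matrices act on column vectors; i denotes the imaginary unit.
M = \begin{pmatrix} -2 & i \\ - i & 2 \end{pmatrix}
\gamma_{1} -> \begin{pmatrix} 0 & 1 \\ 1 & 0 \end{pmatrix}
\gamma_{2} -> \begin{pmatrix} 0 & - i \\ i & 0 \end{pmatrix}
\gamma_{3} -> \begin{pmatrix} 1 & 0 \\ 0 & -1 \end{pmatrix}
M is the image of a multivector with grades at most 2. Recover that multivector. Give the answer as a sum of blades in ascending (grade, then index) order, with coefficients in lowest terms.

Method: 1, rho(\gamma_{1}), rho(\gamma_{2}), rho(\gamma_{3}) form a trace-orthogonal basis of the 2x2 complex matrices (tr(X Y) = 2 if X = Y, else 0), so M = m0*1 + m1*rho(\gamma_{1}) + m2*rho(\gamma_{2}) + m3*rho(\gamma_{3}) with m0 = tr(M)/2 = 0, m1 = tr(M rho(\gamma_{1}))/2 = 0, m2 = tr(M rho(\gamma_{2}))/2 = -1, m3 = tr(M rho(\gamma_{3}))/2 = -2.
Multiplying table entries, the bivector images are rho(\gamma_{12}) = i*rho(\gamma_{3}), rho(\gamma_{13}) = -i*rho(\gamma_{2}), rho(\gamma_{23}) = i*rho(\gamma_{1}); with real blade coefficients the real parts of m0..m3 are the coefficients of 1, \gamma_{1}, \gamma_{2}, \gamma_{3} and the imaginary parts give the bivectors (\gamma_{23}: Im m1, \gamma_{13}: -Im m2, \gamma_{12}: Im m3).
Answer: -\gamma_{2} - 2 \gamma_{3}


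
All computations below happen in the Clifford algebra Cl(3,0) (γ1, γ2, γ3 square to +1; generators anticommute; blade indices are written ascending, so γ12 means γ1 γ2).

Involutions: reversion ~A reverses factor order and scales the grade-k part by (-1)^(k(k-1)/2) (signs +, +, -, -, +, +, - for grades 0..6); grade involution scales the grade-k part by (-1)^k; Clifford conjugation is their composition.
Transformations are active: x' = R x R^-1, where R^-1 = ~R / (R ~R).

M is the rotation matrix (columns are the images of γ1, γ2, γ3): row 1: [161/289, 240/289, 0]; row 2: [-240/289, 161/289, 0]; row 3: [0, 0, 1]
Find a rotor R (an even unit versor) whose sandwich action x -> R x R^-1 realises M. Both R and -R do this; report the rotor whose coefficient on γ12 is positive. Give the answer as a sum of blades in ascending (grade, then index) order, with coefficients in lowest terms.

Method: write R = a + b12*γ12 + b13*γ13 + b23*γ23 with a^2 + b12^2 + b13^2 + b23^2 = 1 (so R^-1 = ~R). Expanding the columns R e_j ~R gives tr M = 4a^2 - 1 and, from the antisymmetric part, M21 - M12 = -4a*b12, M13 - M31 = 4a*b13, M32 - M23 = -4a*b23.
Here tr M = 611/289, so a^2 = (1 + tr M)/4 = 225/289 and a = ±15/17. Taking a = 15/17: M21 - M12 = -480/289, M13 - M31 = 0, M32 - M23 = 0, giving b12 = 8/17, b13 = 0, b23 = 0, i.e. R = 15/17 + 8/17*γ12.
Its γ12 coefficient is already positive.
Answer: 15/17 + 8/17*γ12. Key observation: the double cover Spin(3) -> SO(3) sends R and -R to the same matrix (trace 611/289 here), so the stated sign of the γ12 coefficient is what selects one sheet.


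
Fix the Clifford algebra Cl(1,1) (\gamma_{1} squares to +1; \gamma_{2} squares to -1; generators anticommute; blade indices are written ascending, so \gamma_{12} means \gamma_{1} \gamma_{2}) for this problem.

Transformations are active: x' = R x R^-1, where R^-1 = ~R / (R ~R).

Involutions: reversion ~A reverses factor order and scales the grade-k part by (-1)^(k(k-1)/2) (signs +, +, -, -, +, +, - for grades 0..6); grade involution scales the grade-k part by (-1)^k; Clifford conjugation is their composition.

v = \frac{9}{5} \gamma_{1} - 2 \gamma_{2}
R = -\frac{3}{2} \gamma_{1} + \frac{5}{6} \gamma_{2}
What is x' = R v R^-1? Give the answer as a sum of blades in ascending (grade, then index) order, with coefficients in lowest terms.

~R = -\frac{3}{2} \gamma_{1} + \frac{5}{6} \gamma_{2}, and R ~R = \frac{14}{9}, so R^-1 = ~R / (\frac{14}{9}).
R v = -\frac{31}{30} + \frac{3}{2} \gamma_{12}
Answer: \frac{27}{140} \gamma_{1} + \frac{25}{28} \gamma_{2}


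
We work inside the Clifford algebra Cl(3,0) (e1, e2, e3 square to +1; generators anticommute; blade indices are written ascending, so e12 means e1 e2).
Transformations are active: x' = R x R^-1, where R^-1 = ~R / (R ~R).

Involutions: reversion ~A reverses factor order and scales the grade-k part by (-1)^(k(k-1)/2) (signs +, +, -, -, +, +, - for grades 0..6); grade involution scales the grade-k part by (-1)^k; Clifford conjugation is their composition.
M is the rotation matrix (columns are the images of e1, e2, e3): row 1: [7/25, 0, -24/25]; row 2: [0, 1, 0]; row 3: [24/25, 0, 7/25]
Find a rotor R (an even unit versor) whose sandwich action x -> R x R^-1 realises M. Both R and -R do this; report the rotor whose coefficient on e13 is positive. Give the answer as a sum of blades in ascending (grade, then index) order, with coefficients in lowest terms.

Method: write R = a + b12*e12 + b13*e13 + b23*e23 with a^2 + b12^2 + b13^2 + b23^2 = 1 (so R^-1 = ~R). Expanding the columns R e_j ~R gives tr M = 4a^2 - 1 and, from the antisymmetric part, M21 - M12 = -4a*b12, M13 - M31 = 4a*b13, M32 - M23 = -4a*b23.
Here tr M = 39/25, so a^2 = (1 + tr M)/4 = 16/25 and a = ±4/5. Taking a = 4/5: M21 - M12 = 0, M13 - M31 = -48/25, M32 - M23 = 0, giving b12 = 0, b13 = -3/5, b23 = 0, i.e. R = 4/5 - 3/5*e13.
Its e13 coefficient is negative, so report the other preimage -R.
Answer: -4/5 + 3/5*e13. Note: both R and -R realise this M (trace 39/25); the covering map identifies them, and the e13-coefficient sign is the tie-breaker.


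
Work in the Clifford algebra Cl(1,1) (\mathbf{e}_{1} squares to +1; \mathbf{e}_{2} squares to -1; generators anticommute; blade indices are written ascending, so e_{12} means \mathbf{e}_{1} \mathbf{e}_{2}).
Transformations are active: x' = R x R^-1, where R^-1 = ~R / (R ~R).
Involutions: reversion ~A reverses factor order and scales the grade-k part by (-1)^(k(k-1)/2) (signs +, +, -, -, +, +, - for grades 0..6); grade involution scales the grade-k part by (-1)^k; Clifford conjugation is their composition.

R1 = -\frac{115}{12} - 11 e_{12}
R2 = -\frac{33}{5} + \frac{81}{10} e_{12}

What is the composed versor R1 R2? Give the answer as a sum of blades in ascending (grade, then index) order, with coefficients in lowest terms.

Distribute over the terms of R1 (each basis-blade product reordered to ascending indices, repeated generators contracted through their squares):
(-\frac{115}{12}) R2 = \frac{253}{4} - \frac{621}{8} e_{12}
(-11 e_{12}) R2 = -\frac{891}{10} + \frac{363}{5} e_{12}
Summing the partial products and collecting blades:
Answer: -\frac{517}{20} - \frac{201}{40} e_{12}


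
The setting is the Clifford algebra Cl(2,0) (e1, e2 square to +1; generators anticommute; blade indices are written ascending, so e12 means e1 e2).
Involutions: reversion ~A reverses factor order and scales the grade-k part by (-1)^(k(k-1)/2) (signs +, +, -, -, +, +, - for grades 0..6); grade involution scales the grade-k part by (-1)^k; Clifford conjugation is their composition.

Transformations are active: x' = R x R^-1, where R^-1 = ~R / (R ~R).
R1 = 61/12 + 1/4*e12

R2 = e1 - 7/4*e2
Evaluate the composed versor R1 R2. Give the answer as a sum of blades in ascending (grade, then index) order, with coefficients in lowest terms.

Distribute over the terms of R1 (each basis-blade product reordered to ascending indices, repeated generators contracted through their squares):
(61/12) R2 = 61/12*e1 - 427/48*e2
(1/4*e12) R2 = -7/16*e1 - 1/4*e2
Summing the partial products and collecting blades:
Answer: 223/48*e1 - 439/48*e2


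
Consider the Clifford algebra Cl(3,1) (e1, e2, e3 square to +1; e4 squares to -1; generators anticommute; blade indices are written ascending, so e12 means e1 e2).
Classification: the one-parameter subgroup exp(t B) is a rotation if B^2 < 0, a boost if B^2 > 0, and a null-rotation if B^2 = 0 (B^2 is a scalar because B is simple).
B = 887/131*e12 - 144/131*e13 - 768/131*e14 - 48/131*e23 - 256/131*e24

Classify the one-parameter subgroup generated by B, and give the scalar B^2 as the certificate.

B^2 term by term: the squares give (887/131)^2*(e12)^2 + (-144/131)^2*(e13)^2 + (-768/131)^2*(e14)^2 + (-48/131)^2*(e23)^2 + (-256/131)^2*(e24)^2 = 786769/17161*(-1) + 20736/17161*(-1) + 589824/17161*(+1) + 2304/17161*(-1) + 65536/17161*(+1) = -9 (each basis 2-blade squares to minus the product of its generators' squares); cross terms between blades sharing an index anticommute and cancel; the commuting (index-disjoint) pairs give grade-4 terms 2*c*c'*(blade product), which cancel blade by blade — e1234: -73728/17161 + 73728/17161 = 0 — confirming B is simple. So B^2 = -9.
Answer: rotation, certificate B^2 = -9. The invariant at work: B^2 = -9 is unchanged by conjugation, hence its sign classifies the subgroup whatever basis B is written in.


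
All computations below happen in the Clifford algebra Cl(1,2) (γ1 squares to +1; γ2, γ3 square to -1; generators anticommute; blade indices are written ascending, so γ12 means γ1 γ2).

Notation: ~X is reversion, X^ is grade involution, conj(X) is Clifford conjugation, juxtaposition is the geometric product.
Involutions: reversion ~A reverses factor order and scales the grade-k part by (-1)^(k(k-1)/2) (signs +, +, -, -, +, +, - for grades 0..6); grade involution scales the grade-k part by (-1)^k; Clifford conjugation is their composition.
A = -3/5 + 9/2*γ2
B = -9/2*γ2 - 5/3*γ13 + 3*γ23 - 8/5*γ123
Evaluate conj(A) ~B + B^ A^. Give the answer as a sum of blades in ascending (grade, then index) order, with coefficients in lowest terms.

first term: -81/4 + 27/10*γ2 - 27/2*γ3 - 41/5*γ13 + 9/5*γ23 + 327/50*γ123
second term: 81/4 - 27/10*γ2 - 27/2*γ3 - 31/5*γ13 - 9/5*γ23 - 423/50*γ123
Answer: -27*γ3 - 72/5*γ13 - 48/25*γ123


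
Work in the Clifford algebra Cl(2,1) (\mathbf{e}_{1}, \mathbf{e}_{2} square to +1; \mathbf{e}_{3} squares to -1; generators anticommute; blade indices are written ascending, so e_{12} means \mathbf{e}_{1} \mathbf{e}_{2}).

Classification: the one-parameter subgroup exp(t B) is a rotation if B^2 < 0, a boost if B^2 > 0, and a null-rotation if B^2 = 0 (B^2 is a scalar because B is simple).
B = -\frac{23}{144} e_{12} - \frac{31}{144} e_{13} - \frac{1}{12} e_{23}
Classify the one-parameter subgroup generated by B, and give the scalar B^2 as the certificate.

B^2 term by term: the squares give (-\frac{23}{144})^2*(e_{12})^2 + (-\frac{31}{144})^2*(e_{13})^2 + (-\frac{1}{12})^2*(e_{23})^2 = \frac{529}{20736}*(-1) + \frac{961}{20736}*(+1) + \frac{1}{144}*(+1) = \frac{1}{36} (each basis 2-blade squares to minus the product of its generators' squares); cross terms between blades sharing an index anticommute and cancel. So B^2 = \frac{1}{36}.
Answer: boost, certificate B^2 = \frac{1}{36}. Key observation: B^2 = \frac{1}{36} is a conjugation invariant, so its sign decides the class regardless of the surface form of B.


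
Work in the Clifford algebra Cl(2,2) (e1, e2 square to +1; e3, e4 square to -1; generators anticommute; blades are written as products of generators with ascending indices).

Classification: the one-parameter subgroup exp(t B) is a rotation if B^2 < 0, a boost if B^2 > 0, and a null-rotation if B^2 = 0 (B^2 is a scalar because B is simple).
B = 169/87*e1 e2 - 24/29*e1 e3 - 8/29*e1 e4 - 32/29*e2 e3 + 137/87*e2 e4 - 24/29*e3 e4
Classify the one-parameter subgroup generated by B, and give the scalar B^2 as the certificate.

B^2 term by term: the squares give (169/87)^2*(e1 e2)^2 + (-24/29)^2*(e1 e3)^2 + (-8/29)^2*(e1 e4)^2 + (-32/29)^2*(e2 e3)^2 + (137/87)^2*(e2 e4)^2 + (-24/29)^2*(e3 e4)^2 = 28561/7569*(-1) + 576/841*(+1) + 64/841*(+1) + 1024/841*(+1) + 18769/7569*(+1) + 576/841*(-1) = 0 (each basis 2-blade squares to minus the product of its generators' squares); cross terms between blades sharing an index anticommute and cancel; the commuting (index-disjoint) pairs give grade-4 terms 2*c*c'*(blade product), which cancel blade by blade — e1 e2 e3 e4: -2704/841 + 2192/841 + 512/841 = 0 — confirming B is simple. So B^2 = 0.
Answer: null-rotation, certificate B^2 = 0. The scalar 0 is the complete invariant here: its sign names the subgroup type.


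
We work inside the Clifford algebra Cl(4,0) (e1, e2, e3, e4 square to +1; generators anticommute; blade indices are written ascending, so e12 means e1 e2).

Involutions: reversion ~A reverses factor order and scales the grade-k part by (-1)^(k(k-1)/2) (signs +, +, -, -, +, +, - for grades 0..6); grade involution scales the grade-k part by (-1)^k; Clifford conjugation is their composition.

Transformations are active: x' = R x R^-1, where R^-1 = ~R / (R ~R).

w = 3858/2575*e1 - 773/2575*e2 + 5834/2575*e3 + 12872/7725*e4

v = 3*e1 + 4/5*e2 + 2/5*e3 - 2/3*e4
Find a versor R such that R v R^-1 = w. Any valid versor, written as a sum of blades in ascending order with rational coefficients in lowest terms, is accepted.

Key observation: q(v) = q(w) = 461/45 (sandwiches preserve the norm), so R = v + w = 11583/2575*e1 + 1287/2575*e2 + 6864/2575*e3 + 2574/2575*e4 works whenever it is invertible — the component of v along it is kept and (v - w)/2 reverses, sending v to w.
Answer: 11583/2575*e1 + 1287/2575*e2 + 6864/2575*e3 + 2574/2575*e4


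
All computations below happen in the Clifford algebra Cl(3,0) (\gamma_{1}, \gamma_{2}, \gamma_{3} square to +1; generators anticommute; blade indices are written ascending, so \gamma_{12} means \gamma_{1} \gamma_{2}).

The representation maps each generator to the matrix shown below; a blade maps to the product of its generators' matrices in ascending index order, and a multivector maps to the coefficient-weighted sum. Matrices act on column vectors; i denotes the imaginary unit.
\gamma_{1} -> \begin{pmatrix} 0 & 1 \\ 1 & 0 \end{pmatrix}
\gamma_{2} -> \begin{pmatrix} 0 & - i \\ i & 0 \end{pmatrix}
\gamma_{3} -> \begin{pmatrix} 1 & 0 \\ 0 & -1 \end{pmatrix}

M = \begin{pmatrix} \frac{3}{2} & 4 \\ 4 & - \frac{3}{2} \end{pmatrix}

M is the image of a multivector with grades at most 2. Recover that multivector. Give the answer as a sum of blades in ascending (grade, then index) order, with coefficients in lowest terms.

Method: 1, rho(\gamma_{1}), rho(\gamma_{2}), rho(\gamma_{3}) form a trace-orthogonal basis of the 2x2 complex matrices (tr(X Y) = 2 if X = Y, else 0), so M = m0*1 + m1*rho(\gamma_{1}) + m2*rho(\gamma_{2}) + m3*rho(\gamma_{3}) with m0 = tr(M)/2 = 0, m1 = tr(M rho(\gamma_{1}))/2 = 4, m2 = tr(M rho(\gamma_{2}))/2 = 0, m3 = tr(M rho(\gamma_{3}))/2 = \frac{3}{2}.
Multiplying table entries, the bivector images are rho(\gamma_{12}) = i*rho(\gamma_{3}), rho(\gamma_{13}) = -i*rho(\gamma_{2}), rho(\gamma_{23}) = i*rho(\gamma_{1}); with real blade coefficients the real parts of m0..m3 are the coefficients of 1, \gamma_{1}, \gamma_{2}, \gamma_{3} and the imaginary parts give the bivectors (\gamma_{23}: Im m1, \gamma_{13}: -Im m2, \gamma_{12}: Im m3).
Answer: 4 \gamma_{1} + \frac{3}{2} \gamma_{3}


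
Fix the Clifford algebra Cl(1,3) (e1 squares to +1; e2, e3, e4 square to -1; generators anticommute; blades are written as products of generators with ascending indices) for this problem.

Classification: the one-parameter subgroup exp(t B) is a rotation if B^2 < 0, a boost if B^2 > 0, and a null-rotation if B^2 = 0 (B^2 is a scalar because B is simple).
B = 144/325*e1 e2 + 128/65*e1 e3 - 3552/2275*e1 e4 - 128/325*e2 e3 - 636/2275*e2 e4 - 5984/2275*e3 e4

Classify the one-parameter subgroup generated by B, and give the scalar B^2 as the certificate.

B^2 term by term: the squares give (144/325)^2*(e1 e2)^2 + (128/65)^2*(e1 e3)^2 + (-3552/2275)^2*(e1 e4)^2 + (-128/325)^2*(e2 e3)^2 + (-636/2275)^2*(e2 e4)^2 + (-5984/2275)^2*(e3 e4)^2 = 20736/105625*(+1) + 16384/4225*(+1) + 12616704/5175625*(+1) + 16384/105625*(-1) + 404496/5175625*(-1) + 35808256/5175625*(-1) = -16/25 (each basis 2-blade squares to minus the product of its generators' squares); cross terms between blades sharing an index anticommute and cancel; the commuting (index-disjoint) pairs give grade-4 terms 2*c*c'*(blade product), which cancel blade by blade — e1 e2 e3 e4: -1723392/739375 + 162816/147875 + 909312/739375 = 0 — confirming B is simple. So B^2 = -16/25.
Answer: rotation, certificate B^2 = -16/25. Certificate logic: -16/25 is a conjugation-invariant scalar, so its sign fixes rotation versus boost versus null-rotation outright.


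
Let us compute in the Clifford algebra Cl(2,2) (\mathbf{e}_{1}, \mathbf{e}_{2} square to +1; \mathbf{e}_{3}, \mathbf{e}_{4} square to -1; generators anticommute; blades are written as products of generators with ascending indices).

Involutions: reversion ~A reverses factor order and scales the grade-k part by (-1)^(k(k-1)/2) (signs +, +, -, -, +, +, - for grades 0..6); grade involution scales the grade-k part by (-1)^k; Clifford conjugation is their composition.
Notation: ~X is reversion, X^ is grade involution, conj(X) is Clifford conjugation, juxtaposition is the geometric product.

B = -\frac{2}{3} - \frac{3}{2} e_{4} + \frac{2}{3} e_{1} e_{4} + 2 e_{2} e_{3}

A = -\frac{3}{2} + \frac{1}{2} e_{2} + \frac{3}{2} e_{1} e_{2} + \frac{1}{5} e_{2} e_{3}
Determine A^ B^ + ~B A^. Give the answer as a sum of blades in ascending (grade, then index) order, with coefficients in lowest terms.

first term: \frac{7}{5} + \frac{1}{3} e_{2} - e_{3} - \frac{9}{4} e_{4} - e_{1} e_{2} + 3 e_{1} e_{3} - e_{1} e_{4} - \frac{47}{15} e_{2} e_{3} - \frac{7}{4} e_{2} e_{4} + \frac{31}{12} e_{1} e_{2} e_{4} + \frac{3}{10} e_{2} e_{3} e_{4} + \frac{2}{15} e_{1} e_{2} e_{3} e_{4}
second term: \frac{3}{5} + \frac{1}{3} e_{2} - e_{3} + \frac{9}{4} e_{4} - e_{1} e_{2} + 3 e_{1} e_{3} + e_{1} e_{4} + \frac{43}{15} e_{2} e_{3} - \frac{7}{4} e_{2} e_{4} - \frac{31}{12} e_{1} e_{2} e_{4} - \frac{3}{10} e_{2} e_{3} e_{4} - \frac{2}{15} e_{1} e_{2} e_{3} e_{4}
Answer: 2 + \frac{2}{3} e_{2} - 2 e_{3} - 2 e_{1} e_{2} + 6 e_{1} e_{3} - \frac{4}{15} e_{2} e_{3} - \frac{7}{2} e_{2} e_{4}


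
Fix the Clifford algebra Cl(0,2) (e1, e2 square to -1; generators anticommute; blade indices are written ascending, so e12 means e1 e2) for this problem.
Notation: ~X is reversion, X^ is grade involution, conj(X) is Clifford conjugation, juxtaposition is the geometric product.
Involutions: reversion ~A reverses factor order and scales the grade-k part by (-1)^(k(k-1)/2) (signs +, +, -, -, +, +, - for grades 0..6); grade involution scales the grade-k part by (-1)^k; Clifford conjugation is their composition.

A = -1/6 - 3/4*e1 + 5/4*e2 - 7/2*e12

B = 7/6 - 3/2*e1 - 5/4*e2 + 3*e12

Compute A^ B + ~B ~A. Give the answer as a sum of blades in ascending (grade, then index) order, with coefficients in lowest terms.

first term: 1421/144 - 7*e1 + 7/4*e2 - 355/48*e12
second term: 1547/144 - 5/4*e1 + 55/6*e2 + 85/48*e12
Answer: 371/18 - 33/4*e1 + 131/12*e2 - 45/8*e12


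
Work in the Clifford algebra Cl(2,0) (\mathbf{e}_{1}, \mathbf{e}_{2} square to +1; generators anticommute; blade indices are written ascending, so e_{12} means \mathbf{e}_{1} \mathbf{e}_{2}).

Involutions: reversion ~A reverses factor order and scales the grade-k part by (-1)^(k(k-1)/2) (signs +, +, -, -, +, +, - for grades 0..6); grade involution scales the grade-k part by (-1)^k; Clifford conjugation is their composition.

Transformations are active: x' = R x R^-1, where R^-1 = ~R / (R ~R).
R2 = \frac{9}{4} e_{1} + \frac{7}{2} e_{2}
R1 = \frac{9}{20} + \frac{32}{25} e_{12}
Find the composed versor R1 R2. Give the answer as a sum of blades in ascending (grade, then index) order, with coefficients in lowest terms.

Distribute over the terms of R1 (each basis-blade product reordered to ascending indices, repeated generators contracted through their squares):
(\frac{9}{20}) R2 = \frac{81}{80} e_{1} + \frac{63}{40} e_{2}
(\frac{32}{25} e_{12}) R2 = \frac{112}{25} e_{1} - \frac{72}{25} e_{2}
Summing the partial products and collecting blades:
Answer: \frac{2197}{400} e_{1} - \frac{261}{200} e_{2}


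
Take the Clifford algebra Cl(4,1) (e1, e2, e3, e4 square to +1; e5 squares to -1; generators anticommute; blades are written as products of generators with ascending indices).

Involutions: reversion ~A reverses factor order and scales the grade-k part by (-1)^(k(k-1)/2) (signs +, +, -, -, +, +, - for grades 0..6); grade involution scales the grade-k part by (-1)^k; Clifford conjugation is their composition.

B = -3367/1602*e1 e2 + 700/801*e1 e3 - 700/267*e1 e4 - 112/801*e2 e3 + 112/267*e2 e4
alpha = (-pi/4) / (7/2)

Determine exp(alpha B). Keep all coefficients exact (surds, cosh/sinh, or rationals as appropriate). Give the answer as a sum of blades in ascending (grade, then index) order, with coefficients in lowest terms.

B^2 term by term: the squares give (-3367/1602)^2*(e1 e2)^2 + (700/801)^2*(e1 e3)^2 + (-700/267)^2*(e1 e4)^2 + (-112/801)^2*(e2 e3)^2 + (112/267)^2*(e2 e4)^2 = 11336689/2566404*(-1) + 490000/641601*(-1) + 490000/71289*(-1) + 12544/641601*(-1) + 12544/71289*(-1) = -49/4 (each basis 2-blade squares to minus the product of its generators' squares); cross terms between blades sharing an index anticommute and cancel; the commuting (index-disjoint) pairs give grade-4 terms 2*c*c'*(blade product), which cancel blade by blade — e1 e2 e3 e4: -156800/213867 + 156800/213867 = 0 — confirming B is simple. So B^2 = -49/4.
B^2 = -49/4 — circular case — the even/odd split gives cos and sin: l = 7/2, alpha*l = -pi/4, so exp(alpha B) = cos(-pi/4) + (sin(-pi/4)/(7/2))*B = sqrt(2)/2 + (-sqrt(2)/7)*B.
Answer: sqrt(2)/2 + 481*sqrt(2)/1602*e1 e2 - 100*sqrt(2)/801*e1 e3 + 100*sqrt(2)/267*e1 e4 + 16*sqrt(2)/801*e2 e3 - 16*sqrt(2)/267*e2 e4


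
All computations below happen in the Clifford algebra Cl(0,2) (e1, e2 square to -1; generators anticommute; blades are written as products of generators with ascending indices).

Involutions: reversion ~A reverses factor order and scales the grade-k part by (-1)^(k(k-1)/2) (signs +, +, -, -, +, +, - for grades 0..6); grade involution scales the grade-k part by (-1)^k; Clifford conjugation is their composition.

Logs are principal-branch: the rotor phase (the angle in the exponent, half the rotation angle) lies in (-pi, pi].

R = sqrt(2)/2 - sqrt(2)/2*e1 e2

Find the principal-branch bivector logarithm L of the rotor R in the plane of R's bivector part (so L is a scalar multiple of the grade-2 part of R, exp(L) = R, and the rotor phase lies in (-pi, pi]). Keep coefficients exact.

The scalar part of R is sqrt(2)/2, so the principal-branch rotor phase is pinned; divide the bivector part by its sine to get the unit plane — L is the phase times that plane.
Concretely: cos(phase) = sqrt(2)/2 gives phase = ±pi/4, and since phase/sin(phase) is even the sign is immaterial: L = (phase/sin(phase)) * <R>_2 = (sqrt(2)*pi/4) * <R>_2.
Answer: -pi/4*e1 e2
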